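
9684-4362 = 5322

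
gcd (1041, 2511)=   3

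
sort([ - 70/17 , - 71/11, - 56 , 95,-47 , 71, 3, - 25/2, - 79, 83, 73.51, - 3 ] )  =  [ - 79, - 56,  -  47 , - 25/2,-71/11 , - 70/17, - 3, 3, 71,  73.51, 83, 95]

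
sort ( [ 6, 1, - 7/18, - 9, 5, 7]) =[ - 9, -7/18, 1, 5, 6 , 7]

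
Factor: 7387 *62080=458584960 = 2^7*5^1*83^1*89^1*97^1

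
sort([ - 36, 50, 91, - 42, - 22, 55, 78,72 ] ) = [ - 42, - 36, - 22 , 50, 55, 72,78, 91]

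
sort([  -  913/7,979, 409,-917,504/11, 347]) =[ - 917, - 913/7 , 504/11, 347, 409, 979] 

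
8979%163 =14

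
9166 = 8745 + 421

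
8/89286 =4/44643 = 0.00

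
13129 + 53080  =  66209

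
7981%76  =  1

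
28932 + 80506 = 109438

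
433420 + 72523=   505943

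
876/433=876/433 =2.02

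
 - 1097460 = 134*(-8190 )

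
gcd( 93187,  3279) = 1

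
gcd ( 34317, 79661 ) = 1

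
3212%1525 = 162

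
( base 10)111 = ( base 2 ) 1101111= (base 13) 87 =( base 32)3f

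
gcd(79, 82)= 1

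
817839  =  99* 8261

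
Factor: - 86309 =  - 17^1*5077^1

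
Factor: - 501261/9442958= -2^ ( - 1 )*3^1*  7^(-1 )*47^( - 1 )*113^( - 1)*127^( - 1)*167087^1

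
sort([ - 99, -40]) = [ - 99, - 40]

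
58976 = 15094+43882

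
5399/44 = 5399/44 = 122.70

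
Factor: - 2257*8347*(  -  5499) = 103596645321 = 3^2*13^1*17^1*37^1*47^1*61^1*491^1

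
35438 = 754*47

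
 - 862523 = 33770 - 896293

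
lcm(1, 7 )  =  7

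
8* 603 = 4824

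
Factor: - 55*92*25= - 126500 = - 2^2 * 5^3*11^1 * 23^1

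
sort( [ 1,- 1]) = [ - 1,1 ] 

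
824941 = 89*9269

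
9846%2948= 1002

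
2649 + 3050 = 5699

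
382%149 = 84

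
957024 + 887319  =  1844343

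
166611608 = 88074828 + 78536780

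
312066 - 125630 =186436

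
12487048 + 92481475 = 104968523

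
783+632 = 1415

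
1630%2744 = 1630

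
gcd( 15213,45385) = 1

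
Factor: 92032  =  2^7*719^1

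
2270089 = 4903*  463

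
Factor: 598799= 598799^1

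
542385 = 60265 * 9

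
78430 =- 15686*( - 5 )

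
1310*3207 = 4201170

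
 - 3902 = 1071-4973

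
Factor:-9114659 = - 389^1*23431^1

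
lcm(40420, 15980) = 687140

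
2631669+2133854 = 4765523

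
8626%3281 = 2064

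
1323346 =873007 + 450339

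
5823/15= 388 + 1/5  =  388.20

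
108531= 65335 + 43196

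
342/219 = 114/73 = 1.56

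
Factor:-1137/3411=-1/3 = -3^(- 1) 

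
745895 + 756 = 746651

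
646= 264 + 382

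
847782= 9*94198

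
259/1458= 259/1458 = 0.18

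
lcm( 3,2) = 6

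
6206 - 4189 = 2017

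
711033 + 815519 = 1526552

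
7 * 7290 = 51030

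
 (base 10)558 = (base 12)3a6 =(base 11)468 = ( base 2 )1000101110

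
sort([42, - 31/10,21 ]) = [-31/10,  21,42]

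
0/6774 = 0 = 0.00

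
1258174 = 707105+551069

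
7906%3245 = 1416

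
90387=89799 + 588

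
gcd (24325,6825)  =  175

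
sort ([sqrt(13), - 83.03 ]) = [ - 83.03, sqrt( 13 ) ] 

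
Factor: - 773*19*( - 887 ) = 13027369 = 19^1 *773^1*887^1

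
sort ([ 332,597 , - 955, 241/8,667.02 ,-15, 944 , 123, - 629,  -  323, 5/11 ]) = [-955, - 629 , - 323, - 15, 5/11,241/8,123,332,597,667.02, 944] 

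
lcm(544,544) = 544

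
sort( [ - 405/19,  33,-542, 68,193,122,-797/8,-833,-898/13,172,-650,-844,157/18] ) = [ - 844,-833,  -  650,  -  542, - 797/8, - 898/13,  -  405/19,157/18,33, 68,122, 172,193] 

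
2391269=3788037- 1396768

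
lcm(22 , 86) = 946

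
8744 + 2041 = 10785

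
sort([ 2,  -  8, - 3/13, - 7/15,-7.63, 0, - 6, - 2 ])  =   [ - 8,- 7.63 , - 6, - 2, - 7/15, - 3/13, 0,2 ]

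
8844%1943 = 1072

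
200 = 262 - 62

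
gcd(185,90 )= 5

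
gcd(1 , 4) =1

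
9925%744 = 253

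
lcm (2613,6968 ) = 20904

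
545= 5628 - 5083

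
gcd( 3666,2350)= 94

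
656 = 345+311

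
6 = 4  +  2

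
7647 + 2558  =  10205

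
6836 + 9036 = 15872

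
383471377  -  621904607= - 238433230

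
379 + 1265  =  1644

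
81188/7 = 81188/7 = 11598.29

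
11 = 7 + 4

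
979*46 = 45034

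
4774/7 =682 = 682.00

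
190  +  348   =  538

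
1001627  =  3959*253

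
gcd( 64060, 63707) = 1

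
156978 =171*918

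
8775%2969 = 2837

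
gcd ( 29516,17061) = 47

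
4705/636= 7 +253/636 = 7.40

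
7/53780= 7/53780 = 0.00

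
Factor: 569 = 569^1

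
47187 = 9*5243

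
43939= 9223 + 34716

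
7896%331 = 283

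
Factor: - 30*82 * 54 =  - 2^3*3^4 * 5^1 * 41^1 = - 132840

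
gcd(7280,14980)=140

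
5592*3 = 16776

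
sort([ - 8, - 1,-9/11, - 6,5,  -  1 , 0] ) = [ - 8, - 6,-1, - 1,  -  9/11, 0,5] 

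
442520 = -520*( - 851)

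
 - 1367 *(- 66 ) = 90222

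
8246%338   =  134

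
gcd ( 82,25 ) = 1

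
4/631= 4/631= 0.01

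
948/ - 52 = -237/13 = - 18.23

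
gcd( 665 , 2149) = 7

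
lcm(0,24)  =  0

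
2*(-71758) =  - 143516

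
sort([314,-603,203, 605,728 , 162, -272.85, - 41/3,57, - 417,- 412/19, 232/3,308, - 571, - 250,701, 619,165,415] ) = [ - 603,-571, - 417,-272.85, - 250, - 412/19, - 41/3,57,232/3,162, 165,203, 308,314,415, 605, 619,701,728 ]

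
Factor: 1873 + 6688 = 8561=7^1 *1223^1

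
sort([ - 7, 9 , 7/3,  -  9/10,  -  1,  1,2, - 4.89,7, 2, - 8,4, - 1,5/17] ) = [ - 8, -7, -4.89 ,- 1,  -  1, - 9/10,5/17,1,  2,2,7/3,4,7,9 ]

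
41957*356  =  14936692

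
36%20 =16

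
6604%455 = 234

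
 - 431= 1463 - 1894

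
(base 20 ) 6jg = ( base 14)103A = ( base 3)10211120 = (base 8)5354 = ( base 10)2796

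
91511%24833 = 17012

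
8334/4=4167/2= 2083.50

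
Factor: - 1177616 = - 2^4*11^1*6691^1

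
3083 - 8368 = -5285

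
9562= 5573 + 3989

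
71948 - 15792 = 56156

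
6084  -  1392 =4692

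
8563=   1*8563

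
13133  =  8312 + 4821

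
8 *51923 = 415384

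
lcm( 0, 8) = 0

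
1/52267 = 1/52267 = 0.00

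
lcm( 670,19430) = 19430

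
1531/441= 3 + 208/441  =  3.47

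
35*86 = 3010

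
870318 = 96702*9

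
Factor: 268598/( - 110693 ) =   -  2^1*347^( - 1 ) * 421^1 = -842/347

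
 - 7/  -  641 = 7/641= 0.01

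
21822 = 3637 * 6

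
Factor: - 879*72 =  - 63288 =- 2^3  *  3^3*293^1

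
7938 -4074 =3864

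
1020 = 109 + 911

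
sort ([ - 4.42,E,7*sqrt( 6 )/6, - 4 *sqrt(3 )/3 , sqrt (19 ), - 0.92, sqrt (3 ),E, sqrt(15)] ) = [ - 4.42 , - 4* sqrt(3 )/3, - 0.92, sqrt(3 ), E, E,7*sqrt(6 ) /6,  sqrt(15), sqrt(19 ) ]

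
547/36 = 547/36 = 15.19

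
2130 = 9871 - 7741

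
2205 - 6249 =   -  4044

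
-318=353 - 671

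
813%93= 69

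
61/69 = 61/69 =0.88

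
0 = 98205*0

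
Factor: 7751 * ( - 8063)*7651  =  -478159290763 = - 7^1*11^1*23^1*337^1*733^1*1093^1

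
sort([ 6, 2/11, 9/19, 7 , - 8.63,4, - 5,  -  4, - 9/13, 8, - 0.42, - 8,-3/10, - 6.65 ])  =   [ - 8.63,-8, - 6.65, - 5, - 4 , - 9/13, - 0.42,-3/10,2/11,9/19, 4,6,7,  8 ]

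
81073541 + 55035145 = 136108686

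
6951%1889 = 1284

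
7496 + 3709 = 11205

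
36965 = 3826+33139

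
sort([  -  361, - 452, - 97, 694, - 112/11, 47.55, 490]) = [ - 452, - 361, - 97, - 112/11, 47.55, 490,694 ]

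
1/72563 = 1/72563=0.00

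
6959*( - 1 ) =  - 6959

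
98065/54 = 98065/54 = 1816.02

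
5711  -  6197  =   - 486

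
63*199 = 12537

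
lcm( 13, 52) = 52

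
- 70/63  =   - 2+8/9= - 1.11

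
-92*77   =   -7084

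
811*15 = 12165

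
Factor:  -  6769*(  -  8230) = 2^1 * 5^1*7^1 * 823^1*967^1 = 55708870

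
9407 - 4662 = 4745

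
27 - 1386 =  - 1359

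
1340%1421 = 1340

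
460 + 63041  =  63501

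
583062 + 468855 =1051917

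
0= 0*6503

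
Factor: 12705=3^1 * 5^1*7^1*11^2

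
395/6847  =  395/6847 = 0.06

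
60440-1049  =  59391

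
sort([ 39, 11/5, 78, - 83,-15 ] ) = [-83, - 15,11/5, 39,78 ] 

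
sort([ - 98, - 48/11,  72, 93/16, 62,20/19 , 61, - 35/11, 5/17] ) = [ - 98, - 48/11, - 35/11,5/17, 20/19,93/16, 61, 62,72]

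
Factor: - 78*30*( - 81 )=189540 = 2^2 *3^6*5^1*13^1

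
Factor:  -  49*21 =-1029 = -3^1*7^3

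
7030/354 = 3515/177 = 19.86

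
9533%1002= 515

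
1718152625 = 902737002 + 815415623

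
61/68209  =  61/68209 =0.00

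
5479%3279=2200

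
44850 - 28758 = 16092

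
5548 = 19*292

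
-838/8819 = -838/8819 = - 0.10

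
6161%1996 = 173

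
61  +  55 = 116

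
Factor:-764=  - 2^2*191^1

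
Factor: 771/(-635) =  - 3^1*5^( - 1)*127^( - 1)*257^1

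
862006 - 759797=102209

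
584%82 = 10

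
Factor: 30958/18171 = 46/27 = 2^1 * 3^(-3)*23^1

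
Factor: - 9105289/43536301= - 31^1 * 41^( - 1) *113^( - 1)*419^1* 701^1*9397^ ( - 1 )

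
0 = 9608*0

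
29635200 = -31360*(- 945)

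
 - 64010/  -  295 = 12802/59 = 216.98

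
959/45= 959/45 = 21.31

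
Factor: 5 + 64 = 69 =3^1*23^1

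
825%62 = 19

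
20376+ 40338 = 60714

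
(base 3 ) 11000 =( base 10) 108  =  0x6c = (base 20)58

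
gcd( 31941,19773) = 1521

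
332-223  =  109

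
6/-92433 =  - 2/30811= -  0.00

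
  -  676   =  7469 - 8145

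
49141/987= 49141/987 = 49.79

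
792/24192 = 11/336 = 0.03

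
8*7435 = 59480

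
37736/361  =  104 + 192/361 = 104.53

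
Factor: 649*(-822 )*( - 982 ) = 2^2 * 3^1*11^1*59^1*137^1 * 491^1 = 523875396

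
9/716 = 9/716 = 0.01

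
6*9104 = 54624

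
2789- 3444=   -  655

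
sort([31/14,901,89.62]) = [31/14, 89.62,901]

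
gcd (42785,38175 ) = 5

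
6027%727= 211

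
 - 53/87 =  - 53/87 = - 0.61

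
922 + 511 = 1433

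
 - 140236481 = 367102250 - 507338731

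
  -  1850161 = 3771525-5621686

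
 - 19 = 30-49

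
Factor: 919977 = 3^1*23^1*67^1*199^1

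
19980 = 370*54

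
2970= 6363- 3393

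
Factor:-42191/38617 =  - 23^ ( - 2 )*31^1 *73^ ( - 1)*1361^1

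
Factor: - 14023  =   - 37^1*379^1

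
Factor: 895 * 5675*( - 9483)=-48165342375=- 3^1*5^3* 29^1*109^1*179^1*227^1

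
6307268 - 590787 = 5716481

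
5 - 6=- 1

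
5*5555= 27775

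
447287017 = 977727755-530440738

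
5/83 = 5/83 = 0.06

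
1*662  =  662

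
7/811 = 7/811 = 0.01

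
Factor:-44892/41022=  - 2^1*29^1*53^( - 1) =- 58/53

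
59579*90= 5362110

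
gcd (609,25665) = 87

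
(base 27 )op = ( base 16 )2a1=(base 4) 22201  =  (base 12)481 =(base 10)673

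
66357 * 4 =265428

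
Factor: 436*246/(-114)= - 2^2*19^ ( - 1) * 41^1 *109^1 = - 17876/19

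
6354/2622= 1059/437 = 2.42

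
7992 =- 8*( - 999)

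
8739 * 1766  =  15433074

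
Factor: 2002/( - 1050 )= -3^( - 1)*5^( - 2 )*11^1*13^1 = - 143/75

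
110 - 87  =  23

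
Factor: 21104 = 2^4*1319^1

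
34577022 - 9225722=25351300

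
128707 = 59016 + 69691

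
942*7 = 6594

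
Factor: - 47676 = - 2^2 *3^1*29^1*137^1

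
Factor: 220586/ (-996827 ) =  - 2^1*13^( - 1 )*53^1*2081^1 * 76679^( - 1)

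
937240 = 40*23431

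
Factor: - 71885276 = - 2^2*157^1*114467^1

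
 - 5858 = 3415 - 9273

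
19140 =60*319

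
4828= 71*68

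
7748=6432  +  1316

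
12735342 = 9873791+2861551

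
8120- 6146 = 1974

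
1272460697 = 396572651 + 875888046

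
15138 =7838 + 7300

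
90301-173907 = - 83606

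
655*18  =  11790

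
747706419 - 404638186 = 343068233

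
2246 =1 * 2246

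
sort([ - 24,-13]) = [ - 24, - 13 ]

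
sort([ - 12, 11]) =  [ - 12, 11 ]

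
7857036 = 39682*198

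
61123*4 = 244492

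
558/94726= 279/47363=0.01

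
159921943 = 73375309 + 86546634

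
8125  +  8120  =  16245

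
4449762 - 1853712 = 2596050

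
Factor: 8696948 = 2^2*13^1*167249^1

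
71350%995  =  705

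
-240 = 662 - 902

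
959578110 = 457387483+502190627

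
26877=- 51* ( - 527) 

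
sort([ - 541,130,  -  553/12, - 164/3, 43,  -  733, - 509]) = [ - 733, - 541, - 509, - 164/3, - 553/12,43,130]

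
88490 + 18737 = 107227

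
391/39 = 10 + 1/39 = 10.03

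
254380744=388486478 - 134105734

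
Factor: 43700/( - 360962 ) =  - 50/413 = - 2^1*5^2*7^(  -  1 )*59^( - 1)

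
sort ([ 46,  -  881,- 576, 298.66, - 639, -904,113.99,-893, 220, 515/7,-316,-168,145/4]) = [-904, - 893  ,  -  881, - 639, - 576 ,- 316 ,-168,145/4 , 46,515/7,113.99,220 , 298.66] 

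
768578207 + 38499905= 807078112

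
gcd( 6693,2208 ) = 69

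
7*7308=51156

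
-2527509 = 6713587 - 9241096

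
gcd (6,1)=1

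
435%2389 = 435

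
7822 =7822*1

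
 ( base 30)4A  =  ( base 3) 11211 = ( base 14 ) 94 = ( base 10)130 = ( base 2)10000010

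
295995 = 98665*3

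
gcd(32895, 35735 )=5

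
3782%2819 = 963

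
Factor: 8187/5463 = 2729/1821 = 3^( - 1 ) *607^( - 1)*2729^1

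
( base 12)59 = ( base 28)2d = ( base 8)105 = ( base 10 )69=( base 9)76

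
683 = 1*683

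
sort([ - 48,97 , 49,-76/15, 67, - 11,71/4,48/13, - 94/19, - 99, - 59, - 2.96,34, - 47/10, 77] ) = [ - 99 , - 59, -48,-11 , - 76/15 , - 94/19, - 47/10, - 2.96,48/13 , 71/4 , 34,49,67, 77 , 97]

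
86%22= 20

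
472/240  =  1+29/30 = 1.97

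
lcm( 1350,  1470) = 66150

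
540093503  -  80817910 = 459275593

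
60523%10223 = 9408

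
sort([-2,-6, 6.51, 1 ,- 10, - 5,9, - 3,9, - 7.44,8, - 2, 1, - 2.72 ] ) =[ - 10, - 7.44, - 6, - 5, -3 , - 2.72, - 2, - 2,1, 1,6.51 , 8 , 9,9] 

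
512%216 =80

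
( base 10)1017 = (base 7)2652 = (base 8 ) 1771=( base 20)2AH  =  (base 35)t2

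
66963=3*22321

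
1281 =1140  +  141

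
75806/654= 37903/327 =115.91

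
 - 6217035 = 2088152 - 8305187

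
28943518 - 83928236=-54984718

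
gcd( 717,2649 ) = 3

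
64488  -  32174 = 32314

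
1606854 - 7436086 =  - 5829232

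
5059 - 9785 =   -  4726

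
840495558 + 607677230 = 1448172788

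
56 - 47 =9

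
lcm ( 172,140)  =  6020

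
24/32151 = 8/10717 = 0.00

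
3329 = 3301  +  28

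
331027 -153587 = 177440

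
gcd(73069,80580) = 1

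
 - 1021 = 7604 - 8625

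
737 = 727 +10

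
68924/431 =68924/431= 159.92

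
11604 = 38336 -26732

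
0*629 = 0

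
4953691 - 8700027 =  - 3746336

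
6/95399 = 6/95399 = 0.00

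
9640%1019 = 469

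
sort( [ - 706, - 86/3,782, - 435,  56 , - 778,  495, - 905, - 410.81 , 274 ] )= [ - 905,-778 , - 706, - 435, - 410.81, - 86/3,  56, 274,495, 782 ]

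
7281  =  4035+3246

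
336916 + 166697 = 503613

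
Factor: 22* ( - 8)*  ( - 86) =2^5 *11^1*43^1= 15136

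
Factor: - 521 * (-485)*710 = 2^1*5^2*71^1*97^1*521^1=179406350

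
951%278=117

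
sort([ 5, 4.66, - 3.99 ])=[ - 3.99, 4.66, 5 ]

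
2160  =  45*48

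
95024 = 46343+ 48681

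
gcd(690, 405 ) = 15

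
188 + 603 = 791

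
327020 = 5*65404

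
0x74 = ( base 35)3B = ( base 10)116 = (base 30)3Q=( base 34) 3e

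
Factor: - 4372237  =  -4372237^1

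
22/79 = 22/79= 0.28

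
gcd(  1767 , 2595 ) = 3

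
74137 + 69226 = 143363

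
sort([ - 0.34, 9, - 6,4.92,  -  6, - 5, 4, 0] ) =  [ - 6,  -  6,-5, - 0.34,  0, 4,4.92,9]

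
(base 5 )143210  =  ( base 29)75N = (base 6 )44011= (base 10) 6055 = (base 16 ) 17A7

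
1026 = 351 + 675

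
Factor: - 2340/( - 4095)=4/7 = 2^2*7^( - 1)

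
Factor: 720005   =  5^1*11^1*13^1*19^1*53^1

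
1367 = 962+405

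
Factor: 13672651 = 971^1 * 14081^1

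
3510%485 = 115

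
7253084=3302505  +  3950579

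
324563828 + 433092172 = 757656000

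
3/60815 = 3/60815 = 0.00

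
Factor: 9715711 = 71^1*136841^1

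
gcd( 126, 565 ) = 1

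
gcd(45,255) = 15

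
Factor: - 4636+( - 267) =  - 4903^1 = - 4903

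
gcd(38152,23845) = 4769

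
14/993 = 14/993 = 0.01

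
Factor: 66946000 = 2^4*5^3*11^1 * 17^1*179^1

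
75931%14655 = 2656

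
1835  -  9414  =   - 7579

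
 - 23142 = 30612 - 53754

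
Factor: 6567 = 3^1*11^1  *  199^1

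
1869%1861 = 8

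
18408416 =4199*4384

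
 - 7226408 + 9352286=2125878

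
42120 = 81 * 520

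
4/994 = 2/497  =  0.00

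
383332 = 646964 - 263632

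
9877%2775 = 1552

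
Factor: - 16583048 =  - 2^3*19^1*79^1*1381^1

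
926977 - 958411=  - 31434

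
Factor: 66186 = 2^1 *3^2*3677^1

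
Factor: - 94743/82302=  - 99/86= - 2^( - 1 ) * 3^2*11^1*43^( - 1)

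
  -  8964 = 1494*( - 6) 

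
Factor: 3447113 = 19^1 * 419^1*433^1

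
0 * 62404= 0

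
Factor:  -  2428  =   - 2^2*607^1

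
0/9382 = 0 = 0.00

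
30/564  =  5/94 = 0.05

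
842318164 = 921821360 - 79503196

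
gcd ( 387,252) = 9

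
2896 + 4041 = 6937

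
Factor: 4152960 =2^7*3^2 * 5^1 * 7^1*103^1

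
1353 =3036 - 1683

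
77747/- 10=-77747/10 = - 7774.70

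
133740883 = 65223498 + 68517385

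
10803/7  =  1543 + 2/7 = 1543.29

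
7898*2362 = 18655076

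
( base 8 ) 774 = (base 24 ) L4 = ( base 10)508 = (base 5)4013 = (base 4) 13330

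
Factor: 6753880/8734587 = 2^3*3^( - 1)*5^1 *7^1 * 571^( - 1)*5099^( - 1 )*  24121^1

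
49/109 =49/109 = 0.45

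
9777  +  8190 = 17967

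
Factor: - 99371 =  - 99371^1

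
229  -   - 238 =467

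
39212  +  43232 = 82444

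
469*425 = 199325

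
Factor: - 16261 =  - 7^1*23^1*101^1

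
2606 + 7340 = 9946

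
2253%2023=230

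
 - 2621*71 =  - 186091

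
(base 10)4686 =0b1001001001110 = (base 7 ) 16443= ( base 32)4ie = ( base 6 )33410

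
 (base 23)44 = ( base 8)140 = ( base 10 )96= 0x60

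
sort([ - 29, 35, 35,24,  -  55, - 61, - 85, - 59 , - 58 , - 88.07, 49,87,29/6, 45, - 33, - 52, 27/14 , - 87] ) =[-88.07,-87 , - 85, - 61, - 59, - 58, - 55, - 52, - 33,  -  29,27/14, 29/6,24, 35, 35,45,49, 87] 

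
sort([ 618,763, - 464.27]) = [ - 464.27,618,763 ] 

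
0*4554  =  0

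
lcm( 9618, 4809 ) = 9618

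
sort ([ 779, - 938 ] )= [ - 938,779 ]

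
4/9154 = 2/4577 = 0.00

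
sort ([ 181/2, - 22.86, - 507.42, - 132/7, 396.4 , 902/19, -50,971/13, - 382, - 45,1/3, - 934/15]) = [- 507.42, - 382, - 934/15, - 50, - 45, - 22.86, - 132/7, 1/3,902/19,971/13, 181/2,  396.4]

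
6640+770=7410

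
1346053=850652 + 495401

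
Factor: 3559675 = 5^2*7^1*20341^1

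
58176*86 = 5003136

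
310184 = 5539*56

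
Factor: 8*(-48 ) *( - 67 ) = 2^7 * 3^1*67^1 = 25728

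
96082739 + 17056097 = 113138836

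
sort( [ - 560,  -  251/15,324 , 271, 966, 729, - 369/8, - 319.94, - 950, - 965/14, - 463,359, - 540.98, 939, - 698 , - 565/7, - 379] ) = [ -950, - 698, - 560, - 540.98, - 463, - 379, - 319.94,-565/7,-965/14, - 369/8 , - 251/15,271,324, 359,729,  939 , 966]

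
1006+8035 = 9041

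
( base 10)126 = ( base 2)1111110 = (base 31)42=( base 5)1001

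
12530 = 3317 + 9213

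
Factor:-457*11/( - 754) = 5027/754 = 2^( - 1)*11^1* 13^( - 1)*29^(-1) * 457^1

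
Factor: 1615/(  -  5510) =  - 17/58 = - 2^(-1)*17^1*29^( - 1) 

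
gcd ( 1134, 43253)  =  7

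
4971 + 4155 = 9126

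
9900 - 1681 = 8219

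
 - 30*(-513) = 15390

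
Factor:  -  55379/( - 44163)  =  79/63=3^( - 2)*7^(  -  1 )*79^1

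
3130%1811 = 1319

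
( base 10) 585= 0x249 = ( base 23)12a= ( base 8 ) 1111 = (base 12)409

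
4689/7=4689/7 = 669.86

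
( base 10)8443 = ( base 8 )20373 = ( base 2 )10000011111011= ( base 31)8ob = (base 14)3111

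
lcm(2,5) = 10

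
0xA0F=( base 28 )37r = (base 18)7h1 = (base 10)2575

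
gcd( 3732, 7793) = 1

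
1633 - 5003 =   -  3370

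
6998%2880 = 1238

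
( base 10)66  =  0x42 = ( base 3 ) 2110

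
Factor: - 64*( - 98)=2^7*7^2 = 6272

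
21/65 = 21/65 = 0.32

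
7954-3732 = 4222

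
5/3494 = 5/3494 = 0.00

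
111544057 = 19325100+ 92218957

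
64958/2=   32479 = 32479.00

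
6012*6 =36072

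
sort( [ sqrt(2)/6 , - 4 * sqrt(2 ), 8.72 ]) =[ - 4*sqrt (2 ),sqrt(2 )/6, 8.72]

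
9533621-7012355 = 2521266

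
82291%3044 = 103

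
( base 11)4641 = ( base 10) 6095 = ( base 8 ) 13717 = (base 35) 4y5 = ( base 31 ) 6AJ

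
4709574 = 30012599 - 25303025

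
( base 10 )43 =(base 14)31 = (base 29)1E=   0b101011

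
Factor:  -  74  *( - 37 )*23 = 2^1*23^1 * 37^2 = 62974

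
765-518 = 247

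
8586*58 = 497988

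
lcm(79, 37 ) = 2923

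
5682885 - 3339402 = 2343483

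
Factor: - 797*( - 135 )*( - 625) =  -67246875  =  - 3^3*5^5*797^1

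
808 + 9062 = 9870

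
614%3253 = 614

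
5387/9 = 5387/9 = 598.56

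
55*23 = 1265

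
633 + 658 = 1291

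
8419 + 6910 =15329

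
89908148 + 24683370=114591518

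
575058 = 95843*6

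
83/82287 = 83/82287 = 0.00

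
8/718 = 4/359=0.01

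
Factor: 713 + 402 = 1115 = 5^1 * 223^1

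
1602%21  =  6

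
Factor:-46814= - 2^1*89^1*263^1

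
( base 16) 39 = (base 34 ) 1N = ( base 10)57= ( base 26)25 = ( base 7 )111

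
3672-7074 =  - 3402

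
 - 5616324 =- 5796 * 969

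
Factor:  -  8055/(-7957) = 3^2*5^1*73^( - 1 )*109^( - 1)*179^1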